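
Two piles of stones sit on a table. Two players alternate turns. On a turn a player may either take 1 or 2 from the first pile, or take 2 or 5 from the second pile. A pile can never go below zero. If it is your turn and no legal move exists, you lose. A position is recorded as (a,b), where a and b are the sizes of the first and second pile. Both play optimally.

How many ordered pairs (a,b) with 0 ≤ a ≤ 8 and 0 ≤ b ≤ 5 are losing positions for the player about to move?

18

Classify positions by backward induction: terminal positions (no move available) are L. From any other position, the mover wins iff some move reaches an L.
Every move lowers a or b (never raises either), so fill the grid row by row in increasing a, and left to right within a row: each cell's successors are then already labelled.
      b=0  b=1  b=2  b=3  b=4  b=5
a=0:    L    L    W    W    L    W
a=1:    W    W    L    L    W    W
a=2:    W    W    W    W    W    L
a=3:    L    L    W    W    L    W
a=4:    W    W    L    L    W    W
a=5:    W    W    W    W    W    L
a=6:    L    L    W    W    L    W
a=7:    W    W    L    L    W    W
a=8:    W    W    W    W    W    L
Cells with no legal move (terminal, hence L): (0,0), (0,1).
The remaining L cells, each justified by listing all of its moves:
(0,4): L (sole option (0,2)(W) is W)
(1,2): L (options (0,2)(W), (1,0)(W) are all W)
(1,3): L (options (0,3)(W), (1,1)(W) are all W)
(2,5): L (options (1,5)(W), (0,5)(W), (2,3)(W), (2,0)(W) are all W)
(3,0): L (options (2,0)(W), (1,0)(W) are all W)
(3,1): L (options (2,1)(W), (1,1)(W) are all W)
(3,4): L (options (2,4)(W), (1,4)(W), (3,2)(W) are all W)
(4,2): L (options (3,2)(W), (2,2)(W), (4,0)(W) are all W)
(4,3): L (options (3,3)(W), (2,3)(W), (4,1)(W) are all W)
(5,5): L (options (4,5)(W), (3,5)(W), (5,3)(W), (5,0)(W) are all W)
(6,0): L (options (5,0)(W), (4,0)(W) are all W)
(6,1): L (options (5,1)(W), (4,1)(W) are all W)
(6,4): L (options (5,4)(W), (4,4)(W), (6,2)(W) are all W)
(7,2): L (options (6,2)(W), (5,2)(W), (7,0)(W) are all W)
(7,3): L (options (6,3)(W), (5,3)(W), (7,1)(W) are all W)
(8,5): L (options (7,5)(W), (6,5)(W), (8,3)(W), (8,0)(W) are all W)
Every other cell has at least one move into one of the L cells above, so it is W.
L cells per row: a=0: 3, a=1: 2, a=2: 1, a=3: 3, a=4: 2, a=5: 1, a=6: 3, a=7: 2, a=8: 1; total 18.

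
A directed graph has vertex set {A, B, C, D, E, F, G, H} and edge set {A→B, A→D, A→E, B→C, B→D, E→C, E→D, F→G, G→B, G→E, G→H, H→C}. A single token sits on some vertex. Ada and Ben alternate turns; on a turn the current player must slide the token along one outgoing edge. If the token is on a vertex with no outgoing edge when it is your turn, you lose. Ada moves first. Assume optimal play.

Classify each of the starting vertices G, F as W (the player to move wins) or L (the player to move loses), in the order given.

G: L, F: W

Compute win/loss labels from the base case upward. A position with no move is L. Any other position is W if it can reach an L in one move, else L.
Every edge goes from a vertex to one that appears earlier in the order D, C, B, H, E, G, F, A, so processing vertices in that order labels each vertex after all of its successors.
D: no outgoing edge → L
C: no outgoing edge → L
B: W (go to C, an L position)
H: W (go to C, an L position)
E: W (go to C, an L position)
G: L (options E(W), H(W), B(W) are all W)
F: W (go to G, an L position)
A: W (go to D, an L position)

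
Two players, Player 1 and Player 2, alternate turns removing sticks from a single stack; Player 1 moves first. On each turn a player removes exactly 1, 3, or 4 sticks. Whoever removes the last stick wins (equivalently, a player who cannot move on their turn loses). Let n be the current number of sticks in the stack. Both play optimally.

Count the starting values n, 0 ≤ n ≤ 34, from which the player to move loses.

10

Build the W/L table. Terminal = L. A non-terminal position is W if it has a move to some L; otherwise it is L.
n=0: no move → L
n=1: reaches L-position 0 → W
n=2: only reaches 1(W), which is W → L
n=3: reaches L-position 2 → W
n=4: reaches L-position 0 → W
n=5: reaches L-position 2 → W
n=6: reaches L-position 2 → W
n=7: only reaches 6(W), 4(W), 3(W), all W → L
n=8: reaches L-position 7 → W
n=9: only reaches 8(W), 6(W), 5(W), all W → L
n=10: reaches L-position 9 → W
n=11: reaches L-position 7 → W
n=12: reaches L-position 9 → W
n=13: reaches L-position 9 → W
n=14: only reaches 13(W), 11(W), 10(W), all W → L
n=15: reaches L-position 14 → W
n=16: only reaches 15(W), 13(W), 12(W), all W → L
n=17: reaches L-position 16 → W
n=18: reaches L-position 14 → W
n=19: reaches L-position 16 → W
n=20: reaches L-position 16 → W
n=21: only reaches 20(W), 18(W), 17(W), all W → L
n=22: reaches L-position 21 → W
n=23: only reaches 22(W), 20(W), 19(W), all W → L
n=24: reaches L-position 23 → W
n=25: reaches L-position 21 → W
n=26: reaches L-position 23 → W
n=27: reaches L-position 23 → W
n=28: only reaches 27(W), 25(W), 24(W), all W → L
n=29: reaches L-position 28 → W
n=30: only reaches 29(W), 27(W), 26(W), all W → L
n=31: reaches L-position 30 → W
n=32: reaches L-position 28 → W
n=33: reaches L-position 30 → W
n=34: reaches L-position 30 → W
L entries with 0 ≤ n ≤ 34: n = 0, 2, 7, 9, 14, 16, 21, 23, 28, 30; that makes 10.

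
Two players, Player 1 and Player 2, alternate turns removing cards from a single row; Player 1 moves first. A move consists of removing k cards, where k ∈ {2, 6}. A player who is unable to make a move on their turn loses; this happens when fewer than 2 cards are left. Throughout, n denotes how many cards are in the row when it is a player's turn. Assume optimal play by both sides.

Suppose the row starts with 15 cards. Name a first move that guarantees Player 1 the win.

Compute win/loss labels from the base case upward. A position with no move is L. Any other position is W if it can reach an L in one move, else L.
n=0: no move → L
n=1: no move → L
n=2: W (go to 0, an L position)
n=3: W (go to 1, an L position)
n=4: L (sole option 2(W) is W)
n=5: L (sole option 3(W) is W)
n=6: W (go to 4, an L position)
n=7: W (go to 5, an L position)
n=8: L (options 6(W), 2(W) are all W)
n=9: L (options 7(W), 3(W) are all W)
n=10: W (go to 8, an L position)
n=11: W (go to 9, an L position)
n=12: L (options 10(W), 6(W) are all W)
n=13: L (options 11(W), 7(W) are all W)
n=14: W (go to 12, an L position)
n=15: W (go to 13, an L position)
From 15, the L positions reachable in one move are: 13, 9. Any move reaching one of these is winning.

Remove 2, leaving 13.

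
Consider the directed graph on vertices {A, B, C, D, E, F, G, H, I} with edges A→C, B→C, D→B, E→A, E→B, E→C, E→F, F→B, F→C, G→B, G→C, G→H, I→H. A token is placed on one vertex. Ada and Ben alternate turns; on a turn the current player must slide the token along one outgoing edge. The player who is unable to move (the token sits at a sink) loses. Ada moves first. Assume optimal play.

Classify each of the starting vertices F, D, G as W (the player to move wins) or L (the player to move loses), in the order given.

F: W, D: L, G: W

Compute win/loss labels from the base case upward. A position with no move is L. Any other position is W if it can reach an L in one move, else L.
Every edge goes from a vertex to one that appears earlier in the order H, C, B, G, F, A, E, D, I, so processing vertices in that order labels each vertex after all of its successors.
H: no outgoing edge → L
C: no outgoing edge → L
B: can move to C, which is L ⇒ W
G: can move to C, which is L ⇒ W
F: can move to C, which is L ⇒ W
A: can move to C, which is L ⇒ W
E: can move to C, which is L ⇒ W
D: the only move is to B(W), a W ⇒ L
I: can move to H, which is L ⇒ W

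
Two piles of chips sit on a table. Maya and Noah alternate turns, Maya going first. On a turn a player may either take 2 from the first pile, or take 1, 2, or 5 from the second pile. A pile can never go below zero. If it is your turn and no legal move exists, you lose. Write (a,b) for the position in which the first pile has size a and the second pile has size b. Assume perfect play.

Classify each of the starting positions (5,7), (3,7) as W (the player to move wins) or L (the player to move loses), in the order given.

Compute win/loss labels from the base case upward. A position with no move is L. Any other position is W if it can reach an L in one move, else L.
No move ever increases a pile, so every position that can arise here has a ≤ 5 and b ≤ 7; it is enough to label the cells with 0 ≤ a ≤ 5 and 0 ≤ b ≤ 7.
Every move lowers a or b (never raises either), so fill the grid row by row in increasing a, and left to right within a row: each cell's successors are then already labelled.
      b=0  b=1  b=2  b=3  b=4  b=5  b=6  b=7
a=0:    L    W    W    L    W    W    L    W
a=1:    L    W    W    L    W    W    L    W
a=2:    W    L    W    W    L    W    W    L
a=3:    W    L    W    W    L    W    W    L
a=4:    L    W    W    L    W    W    L    W
a=5:    L    W    W    L    W    W    L    W
Cells with no legal move (terminal, hence L): (0,0), (1,0).
The remaining L cells, each justified by listing all of its moves:
(0,3): →(0,2)(W), (0,1)(W) — all W, so L
(0,6): →(0,5)(W), (0,4)(W), (0,1)(W) — all W, so L
(1,3): →(1,2)(W), (1,1)(W) — all W, so L
(1,6): →(1,5)(W), (1,4)(W), (1,1)(W) — all W, so L
(2,1): →(0,1)(W), (2,0)(W) — all W, so L
(2,4): →(0,4)(W), (2,3)(W), (2,2)(W) — all W, so L
(2,7): →(0,7)(W), (2,6)(W), (2,5)(W), (2,2)(W) — all W, so L
(3,1): →(1,1)(W), (3,0)(W) — all W, so L
(3,4): →(1,4)(W), (3,3)(W), (3,2)(W) — all W, so L
(3,7): →(1,7)(W), (3,6)(W), (3,5)(W), (3,2)(W) — all W, so L
(4,0): →(2,0)(W) only, which is W, so L
(4,3): →(2,3)(W), (4,2)(W), (4,1)(W) — all W, so L
(4,6): →(2,6)(W), (4,5)(W), (4,4)(W), (4,1)(W) — all W, so L
(5,0): →(3,0)(W) only, which is W, so L
(5,3): →(3,3)(W), (5,2)(W), (5,1)(W) — all W, so L
(5,6): →(3,6)(W), (5,5)(W), (5,4)(W), (5,1)(W) — all W, so L
Every other cell has at least one move into one of the L cells above, so it is W.
(5,7): the move to (3,7) reaches an L cell, so W
(3,7): one of the L cells justified above, so L

(5,7): W, (3,7): L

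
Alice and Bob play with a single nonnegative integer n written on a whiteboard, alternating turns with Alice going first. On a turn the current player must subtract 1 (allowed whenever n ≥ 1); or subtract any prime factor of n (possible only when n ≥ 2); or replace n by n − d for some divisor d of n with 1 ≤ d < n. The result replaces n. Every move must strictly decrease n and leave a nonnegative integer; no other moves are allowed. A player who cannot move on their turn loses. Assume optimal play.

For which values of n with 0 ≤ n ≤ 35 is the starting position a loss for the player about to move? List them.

0, 4, 9, 14, 20, 26, 32, 35

Use the standard recursion: the mover loses at a terminal position; elsewhere, the mover wins exactly when some move hands the opponent an L position.
n=0: no move → L
n=1: can move to 0, which is L ⇒ W
n=2: can move to 0, which is L ⇒ W
n=3: can move to 0, which is L ⇒ W
n=4: moves to 2(W), 3(W); every one is W ⇒ L
n=5: can move to 0, which is L ⇒ W
n=6: can move to 4, which is L ⇒ W
n=7: can move to 0, which is L ⇒ W
n=8: can move to 4, which is L ⇒ W
n=9: moves to 6(W), 8(W); every one is W ⇒ L
n=10: can move to 9, which is L ⇒ W
n=11: can move to 0, which is L ⇒ W
n=12: can move to 9, which is L ⇒ W
n=13: can move to 0, which is L ⇒ W
n=14: moves to 7(W), 12(W), 13(W); every one is W ⇒ L
n=15: can move to 14, which is L ⇒ W
n=16: can move to 14, which is L ⇒ W
n=17: can move to 0, which is L ⇒ W
n=18: can move to 9, which is L ⇒ W
n=19: can move to 0, which is L ⇒ W
n=20: moves to 10(W), 15(W), 16(W), 18(W), 19(W); every one is W ⇒ L
n=21: can move to 14, which is L ⇒ W
n=22: can move to 20, which is L ⇒ W
n=23: can move to 0, which is L ⇒ W
n=24: can move to 20, which is L ⇒ W
n=25: can move to 20, which is L ⇒ W
n=26: moves to 13(W), 24(W), 25(W); every one is W ⇒ L
n=27: can move to 26, which is L ⇒ W
n=28: can move to 14, which is L ⇒ W
n=29: can move to 0, which is L ⇒ W
n=30: can move to 20, which is L ⇒ W
n=31: can move to 0, which is L ⇒ W
n=32: moves to 16(W), 24(W), 28(W), 30(W), 31(W); every one is W ⇒ L
n=33: can move to 32, which is L ⇒ W
n=34: can move to 32, which is L ⇒ W
n=35: moves to 28(W), 30(W), 34(W); every one is W ⇒ L
Reading off the rows marked L gives the requested list; there are 8 such values of n.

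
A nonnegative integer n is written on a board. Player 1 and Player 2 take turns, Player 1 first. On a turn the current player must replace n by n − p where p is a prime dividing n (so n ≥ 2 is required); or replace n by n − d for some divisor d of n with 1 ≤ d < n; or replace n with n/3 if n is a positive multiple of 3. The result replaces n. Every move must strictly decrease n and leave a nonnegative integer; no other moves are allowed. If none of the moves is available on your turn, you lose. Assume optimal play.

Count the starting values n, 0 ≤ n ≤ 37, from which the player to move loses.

Work bottom-up. With no move the player to move loses. Otherwise the position is W if at least one move leads to an L position for the opponent, and L if every move leads to a W.
n=0: no move → L
n=1: no move → L
n=2: W (go to 0, an L position)
n=3: W (go to 0, an L position)
n=4: L (options 2(W), 3(W) are all W)
n=5: W (go to 0, an L position)
n=6: W (go to 4, an L position)
n=7: W (go to 0, an L position)
n=8: W (go to 4, an L position)
n=9: L (options 3(W), 6(W), 8(W) are all W)
n=10: W (go to 9, an L position)
n=11: W (go to 0, an L position)
n=12: W (go to 4, an L position)
n=13: W (go to 0, an L position)
n=14: L (options 7(W), 12(W), 13(W) are all W)
n=15: W (go to 14, an L position)
n=16: W (go to 14, an L position)
n=17: W (go to 0, an L position)
n=18: W (go to 9, an L position)
n=19: W (go to 0, an L position)
n=20: L (options 10(W), 15(W), 16(W), 18(W), 19(W) are all W)
n=21: W (go to 14, an L position)
n=22: W (go to 20, an L position)
n=23: W (go to 0, an L position)
n=24: W (go to 20, an L position)
n=25: W (go to 20, an L position)
n=26: L (options 13(W), 24(W), 25(W) are all W)
n=27: W (go to 9, an L position)
n=28: W (go to 14, an L position)
n=29: W (go to 0, an L position)
n=30: W (go to 20, an L position)
n=31: W (go to 0, an L position)
n=32: L (options 16(W), 24(W), 28(W), 30(W), 31(W) are all W)
n=33: W (go to 32, an L position)
n=34: W (go to 32, an L position)
n=35: L (options 28(W), 30(W), 34(W) are all W)
n=36: W (go to 32, an L position)
n=37: W (go to 0, an L position)
L entries with 0 ≤ n ≤ 37: n = 0, 1, 4, 9, 14, 20, 26, 32, 35; that makes 9.

9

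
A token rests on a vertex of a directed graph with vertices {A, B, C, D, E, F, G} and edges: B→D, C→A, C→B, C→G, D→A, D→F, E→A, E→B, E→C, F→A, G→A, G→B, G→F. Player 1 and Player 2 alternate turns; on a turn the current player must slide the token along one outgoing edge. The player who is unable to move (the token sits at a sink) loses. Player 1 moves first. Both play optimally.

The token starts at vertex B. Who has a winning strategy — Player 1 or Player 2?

Positions with no move are L. A position that does have a move is losing for the player to move precisely when every available move leads to a winning position for the opponent. Fill in the labels:
Every edge goes from a vertex to one that appears earlier in the order A, F, D, B, G, C, E, so processing vertices in that order labels each vertex after all of its successors.
A: no outgoing edge → L
F: W (go to A, an L position)
D: W (go to A, an L position)
B: L (sole option D(W) is W)
G: W (go to B, an L position)
C: W (go to B, an L position)
E: W (go to B, an L position)
Every move from B reaches a W position, so the mover loses.

Player 2 wins.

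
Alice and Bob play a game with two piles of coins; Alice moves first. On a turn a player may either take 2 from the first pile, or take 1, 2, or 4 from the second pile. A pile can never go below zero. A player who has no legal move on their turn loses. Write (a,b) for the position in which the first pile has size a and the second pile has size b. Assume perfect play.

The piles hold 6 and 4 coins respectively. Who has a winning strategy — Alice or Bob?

Use the standard recursion: the mover loses at a terminal position; elsewhere, the mover wins exactly when some move hands the opponent an L position.
No move ever increases a pile, so every position that can arise here has a ≤ 6 and b ≤ 4; it is enough to label the cells with 0 ≤ a ≤ 6 and 0 ≤ b ≤ 4.
Every move lowers a or b (never raises either), so fill the grid row by row in increasing a, and left to right within a row: each cell's successors are then already labelled.
      b=0  b=1  b=2  b=3  b=4
a=0:    L    W    W    L    W
a=1:    L    W    W    L    W
a=2:    W    L    W    W    L
a=3:    W    L    W    W    L
a=4:    L    W    W    L    W
a=5:    L    W    W    L    W
a=6:    W    L    W    W    L
Cells with no legal move (terminal, hence L): (0,0), (1,0).
The remaining L cells, each justified by listing all of its moves:
(0,3): moves to (0,2)(W), (0,1)(W); every one is W ⇒ L
(1,3): moves to (1,2)(W), (1,1)(W); every one is W ⇒ L
(2,1): moves to (0,1)(W), (2,0)(W); every one is W ⇒ L
(2,4): moves to (0,4)(W), (2,3)(W), (2,2)(W), (2,0)(W); every one is W ⇒ L
(3,1): moves to (1,1)(W), (3,0)(W); every one is W ⇒ L
(3,4): moves to (1,4)(W), (3,3)(W), (3,2)(W), (3,0)(W); every one is W ⇒ L
(4,0): the only move is to (2,0)(W), a W ⇒ L
(4,3): moves to (2,3)(W), (4,2)(W), (4,1)(W); every one is W ⇒ L
(5,0): the only move is to (3,0)(W), a W ⇒ L
(5,3): moves to (3,3)(W), (5,2)(W), (5,1)(W); every one is W ⇒ L
(6,1): moves to (4,1)(W), (6,0)(W); every one is W ⇒ L
(6,4): moves to (4,4)(W), (6,3)(W), (6,2)(W), (6,0)(W); every one is W ⇒ L
Every other cell has at least one move into one of the L cells above, so it is W.
Every move from (6,4) reaches a W position, so the mover loses.

Bob wins.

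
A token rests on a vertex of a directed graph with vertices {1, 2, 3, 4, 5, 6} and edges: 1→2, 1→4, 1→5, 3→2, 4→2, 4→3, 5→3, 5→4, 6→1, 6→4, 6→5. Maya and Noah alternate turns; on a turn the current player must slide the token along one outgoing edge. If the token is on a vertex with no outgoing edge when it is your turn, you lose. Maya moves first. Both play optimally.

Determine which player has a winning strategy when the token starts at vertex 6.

Maya wins.

Classify positions by backward induction: terminal positions (no move available) are L. From any other position, the mover wins iff some move reaches an L.
Every edge goes from a vertex to one that appears earlier in the order 2, 3, 4, 5, 1, 6, so processing vertices in that order labels each vertex after all of its successors.
2: no outgoing edge → L
3: can move to 2, which is L ⇒ W
4: can move to 2, which is L ⇒ W
5: moves to 4(W), 3(W); every one is W ⇒ L
1: can move to 5, which is L ⇒ W
6: can move to 5, which is L ⇒ W
The starting position 6 is W: Maya should move to 5, handing over an L position.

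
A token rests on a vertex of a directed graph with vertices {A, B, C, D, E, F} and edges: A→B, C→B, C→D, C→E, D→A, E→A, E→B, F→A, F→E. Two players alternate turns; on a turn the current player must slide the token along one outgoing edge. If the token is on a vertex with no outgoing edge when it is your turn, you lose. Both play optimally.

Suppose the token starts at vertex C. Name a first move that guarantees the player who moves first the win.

Classify positions by backward induction: terminal positions (no move available) are L. From any other position, the mover wins iff some move reaches an L.
Every edge goes from a vertex to one that appears earlier in the order B, A, E, D, F, C, so processing vertices in that order labels each vertex after all of its successors.
B: no outgoing edge → L
A: reaches L-position B → W
E: reaches L-position B → W
D: only reaches A(W), which is W → L
F: only reaches E(W), A(W), all W → L
C: reaches L-position D → W
From C, the L positions reachable in one move are: D, B. Any move reaching one of these is winning.

Move to D.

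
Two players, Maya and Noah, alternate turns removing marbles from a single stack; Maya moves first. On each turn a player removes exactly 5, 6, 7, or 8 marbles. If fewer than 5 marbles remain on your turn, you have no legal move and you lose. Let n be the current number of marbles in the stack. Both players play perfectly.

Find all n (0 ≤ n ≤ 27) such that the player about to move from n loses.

0, 1, 2, 3, 4, 13, 14, 15, 16, 17, 26, 27

Use the standard recursion: the mover loses at a terminal position; elsewhere, the mover wins exactly when some move hands the opponent an L position.
n=0: no move → L
n=1: no move → L
n=2: no move → L
n=3: no move → L
n=4: no move → L
n=5: can move to 0, which is L ⇒ W
n=6: can move to 1, which is L ⇒ W
n=7: can move to 2, which is L ⇒ W
n=8: can move to 3, which is L ⇒ W
n=9: can move to 4, which is L ⇒ W
n=10: can move to 4, which is L ⇒ W
n=11: can move to 4, which is L ⇒ W
n=12: can move to 4, which is L ⇒ W
n=13: moves to 8(W), 7(W), 6(W), 5(W); every one is W ⇒ L
n=14: moves to 9(W), 8(W), 7(W), 6(W); every one is W ⇒ L
n=15: moves to 10(W), 9(W), 8(W), 7(W); every one is W ⇒ L
n=16: moves to 11(W), 10(W), 9(W), 8(W); every one is W ⇒ L
n=17: moves to 12(W), 11(W), 10(W), 9(W); every one is W ⇒ L
n=18: can move to 13, which is L ⇒ W
n=19: can move to 14, which is L ⇒ W
n=20: can move to 15, which is L ⇒ W
n=21: can move to 16, which is L ⇒ W
n=22: can move to 17, which is L ⇒ W
n=23: can move to 17, which is L ⇒ W
n=24: can move to 17, which is L ⇒ W
n=25: can move to 17, which is L ⇒ W
n=26: moves to 21(W), 20(W), 19(W), 18(W); every one is W ⇒ L
n=27: moves to 22(W), 21(W), 20(W), 19(W); every one is W ⇒ L
Reading off the rows marked L gives the requested list; there are 12 such values of n.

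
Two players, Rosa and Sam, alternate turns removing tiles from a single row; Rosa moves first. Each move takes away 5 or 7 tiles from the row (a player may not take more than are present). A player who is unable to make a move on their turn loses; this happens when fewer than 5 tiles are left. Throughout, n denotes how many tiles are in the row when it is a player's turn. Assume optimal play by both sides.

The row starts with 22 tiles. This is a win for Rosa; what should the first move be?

Work bottom-up. With no move the player to move loses. Otherwise the position is W if at least one move leads to an L position for the opponent, and L if every move leads to a W.
n=0: no move → L
n=1: no move → L
n=2: no move → L
n=3: no move → L
n=4: no move → L
n=5: reaches L-position 0 → W
n=6: reaches L-position 1 → W
n=7: reaches L-position 2 → W
n=8: reaches L-position 3 → W
n=9: reaches L-position 4 → W
n=10: reaches L-position 3 → W
n=11: reaches L-position 4 → W
n=12: only reaches 7(W), 5(W), all W → L
n=13: only reaches 8(W), 6(W), all W → L
n=14: only reaches 9(W), 7(W), all W → L
n=15: only reaches 10(W), 8(W), all W → L
n=16: only reaches 11(W), 9(W), all W → L
n=17: reaches L-position 12 → W
n=18: reaches L-position 13 → W
n=19: reaches L-position 14 → W
n=20: reaches L-position 15 → W
n=21: reaches L-position 16 → W
n=22: reaches L-position 15 → W
From 22, the L positions reachable in one move are: 15.

Remove 7, leaving 15.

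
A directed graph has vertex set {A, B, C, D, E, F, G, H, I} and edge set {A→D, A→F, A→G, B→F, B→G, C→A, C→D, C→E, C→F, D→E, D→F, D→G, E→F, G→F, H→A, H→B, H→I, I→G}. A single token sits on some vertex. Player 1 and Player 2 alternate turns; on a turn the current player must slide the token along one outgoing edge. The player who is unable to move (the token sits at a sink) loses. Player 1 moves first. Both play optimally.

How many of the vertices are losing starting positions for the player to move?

2

Classify positions by backward induction: terminal positions (no move available) are L. From any other position, the mover wins iff some move reaches an L.
Every edge goes from a vertex to one that appears earlier in the order F, G, B, E, D, I, A, C, H, so processing vertices in that order labels each vertex after all of its successors.
F: no outgoing edge → L
G: W (go to F, an L position)
B: W (go to F, an L position)
E: W (go to F, an L position)
D: W (go to F, an L position)
I: L (sole option G(W) is W)
A: W (go to F, an L position)
C: W (go to F, an L position)
H: W (go to I, an L position)
The L vertices are F, I; that is 2 in all.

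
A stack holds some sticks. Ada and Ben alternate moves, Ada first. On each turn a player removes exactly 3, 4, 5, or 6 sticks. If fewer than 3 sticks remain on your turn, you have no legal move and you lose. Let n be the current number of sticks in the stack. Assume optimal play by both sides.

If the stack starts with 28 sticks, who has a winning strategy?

Ben wins.

Work bottom-up. With no move the player to move loses. Otherwise the position is W if at least one move leads to an L position for the opponent, and L if every move leads to a W.
n=0: no move → L
n=1: no move → L
n=2: no move → L
n=3: →0(L), so W
n=4: →1(L), so W
n=5: →2(L), so W
n=6: →2(L), so W
n=7: →2(L), so W
n=8: →2(L), so W
n=9: →6(W), 5(W), 4(W), 3(W) — all W, so L
n=10: →7(W), 6(W), 5(W), 4(W) — all W, so L
n=11: →8(W), 7(W), 6(W), 5(W) — all W, so L
n=12: →9(L), so W
n=13: →10(L), so W
n=14: →11(L), so W
n=15: →11(L), so W
n=16: →11(L), so W
n=17: →11(L), so W
n=18: →15(W), 14(W), 13(W), 12(W) — all W, so L
n=19: →16(W), 15(W), 14(W), 13(W) — all W, so L
n=20: →17(W), 16(W), 15(W), 14(W) — all W, so L
n=21: →18(L), so W
n=22: →19(L), so W
n=23: →20(L), so W
n=24: →20(L), so W
n=25: →20(L), so W
n=26: →20(L), so W
n=27: →24(W), 23(W), 22(W), 21(W) — all W, so L
n=28: →25(W), 24(W), 23(W), 22(W) — all W, so L
Every move from 28 reaches a W position, so the mover loses.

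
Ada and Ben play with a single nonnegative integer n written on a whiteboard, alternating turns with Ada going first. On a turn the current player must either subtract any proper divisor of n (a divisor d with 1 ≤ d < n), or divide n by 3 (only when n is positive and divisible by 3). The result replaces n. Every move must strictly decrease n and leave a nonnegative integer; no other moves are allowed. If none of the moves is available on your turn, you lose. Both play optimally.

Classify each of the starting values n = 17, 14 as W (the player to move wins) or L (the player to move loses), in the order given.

17: L, 14: W

Positions with no move are L. A position that does have a move is losing for the player to move precisely when every available move leads to a winning position for the opponent. Fill in the labels:
n=0: no move → L
n=1: no move → L
n=2: can move to 1, which is L ⇒ W
n=3: can move to 1, which is L ⇒ W
n=4: moves to 2(W), 3(W); every one is W ⇒ L
n=5: can move to 4, which is L ⇒ W
n=6: can move to 4, which is L ⇒ W
n=7: the only move is to 6(W), a W ⇒ L
n=8: can move to 4, which is L ⇒ W
n=9: moves to 3(W), 6(W), 8(W); every one is W ⇒ L
n=10: can move to 9, which is L ⇒ W
n=11: the only move is to 10(W), a W ⇒ L
n=12: can move to 4, which is L ⇒ W
n=13: the only move is to 12(W), a W ⇒ L
n=14: can move to 7, which is L ⇒ W
n=15: moves to 5(W), 10(W), 12(W), 14(W); every one is W ⇒ L
n=16: can move to 15, which is L ⇒ W
n=17: the only move is to 16(W), a W ⇒ L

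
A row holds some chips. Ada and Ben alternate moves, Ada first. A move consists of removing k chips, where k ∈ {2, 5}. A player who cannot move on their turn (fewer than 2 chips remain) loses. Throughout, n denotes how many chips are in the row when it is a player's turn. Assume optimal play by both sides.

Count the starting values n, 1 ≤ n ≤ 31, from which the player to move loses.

13

Label each position W (a win for the player to move) or L (a loss). A position with no legal move is L; any other position is W exactly when some move reaches an L, and L when every move reaches a W.
n=0: no move → L
n=1: no move → L
n=2: can move to 0, which is L ⇒ W
n=3: can move to 1, which is L ⇒ W
n=4: the only move is to 2(W), a W ⇒ L
n=5: can move to 0, which is L ⇒ W
n=6: can move to 4, which is L ⇒ W
n=7: moves to 5(W), 2(W); every one is W ⇒ L
n=8: moves to 6(W), 3(W); every one is W ⇒ L
n=9: can move to 7, which is L ⇒ W
n=10: can move to 8, which is L ⇒ W
n=11: moves to 9(W), 6(W); every one is W ⇒ L
n=12: can move to 7, which is L ⇒ W
n=13: can move to 11, which is L ⇒ W
n=14: moves to 12(W), 9(W); every one is W ⇒ L
n=15: moves to 13(W), 10(W); every one is W ⇒ L
n=16: can move to 14, which is L ⇒ W
n=17: can move to 15, which is L ⇒ W
n=18: moves to 16(W), 13(W); every one is W ⇒ L
n=19: can move to 14, which is L ⇒ W
n=20: can move to 18, which is L ⇒ W
n=21: moves to 19(W), 16(W); every one is W ⇒ L
n=22: moves to 20(W), 17(W); every one is W ⇒ L
n=23: can move to 21, which is L ⇒ W
n=24: can move to 22, which is L ⇒ W
n=25: moves to 23(W), 20(W); every one is W ⇒ L
n=26: can move to 21, which is L ⇒ W
n=27: can move to 25, which is L ⇒ W
n=28: moves to 26(W), 23(W); every one is W ⇒ L
n=29: moves to 27(W), 24(W); every one is W ⇒ L
n=30: can move to 28, which is L ⇒ W
n=31: can move to 29, which is L ⇒ W
L entries with 1 ≤ n ≤ 31 (n=0 is outside the asked range and is not counted): n = 1, 4, 7, 8, 11, 14, 15, 18, 21, 22, 25, 28, 29; that makes 13.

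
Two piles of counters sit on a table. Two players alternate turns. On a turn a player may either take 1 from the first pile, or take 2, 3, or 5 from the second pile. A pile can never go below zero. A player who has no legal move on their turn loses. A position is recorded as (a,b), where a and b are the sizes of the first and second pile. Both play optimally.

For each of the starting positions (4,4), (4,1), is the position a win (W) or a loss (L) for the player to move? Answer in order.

(4,4): W, (4,1): L

Classify positions by backward induction: terminal positions (no move available) are L. From any other position, the mover wins iff some move reaches an L.
No move ever increases a pile, so every position that can arise here has a ≤ 4 and b ≤ 4; it is enough to label the cells with 0 ≤ a ≤ 4 and 0 ≤ b ≤ 4.
Every move lowers a or b (never raises either), so fill the grid row by row in increasing a, and left to right within a row: each cell's successors are then already labelled.
      b=0  b=1  b=2  b=3  b=4
a=0:    L    L    W    W    W
a=1:    W    W    L    L    W
a=2:    L    L    W    W    W
a=3:    W    W    L    L    W
a=4:    L    L    W    W    W
Cells with no legal move (terminal, hence L): (0,0), (0,1).
The remaining L cells, each justified by listing all of its moves:
(1,2): →(0,2)(W), (1,0)(W) — all W, so L
(1,3): →(0,3)(W), (1,1)(W), (1,0)(W) — all W, so L
(2,0): →(1,0)(W) only, which is W, so L
(2,1): →(1,1)(W) only, which is W, so L
(3,2): →(2,2)(W), (3,0)(W) — all W, so L
(3,3): →(2,3)(W), (3,1)(W), (3,0)(W) — all W, so L
(4,0): →(3,0)(W) only, which is W, so L
(4,1): →(3,1)(W) only, which is W, so L
Every other cell has at least one move into one of the L cells above, so it is W.
(4,4): the move to (4,1) reaches an L cell, so W
(4,1): one of the L cells justified above, so L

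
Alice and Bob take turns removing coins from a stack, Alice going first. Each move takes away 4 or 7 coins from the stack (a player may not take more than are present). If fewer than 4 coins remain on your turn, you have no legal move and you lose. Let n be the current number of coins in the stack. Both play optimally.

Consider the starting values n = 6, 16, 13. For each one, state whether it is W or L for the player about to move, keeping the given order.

6: W, 16: W, 13: L

Compute win/loss labels from the base case upward. A position with no move is L. Any other position is W if it can reach an L in one move, else L.
n=0: no move → L
n=1: no move → L
n=2: no move → L
n=3: no move → L
n=4: can move to 0, which is L ⇒ W
n=5: can move to 1, which is L ⇒ W
n=6: can move to 2, which is L ⇒ W
n=7: can move to 3, which is L ⇒ W
n=8: can move to 1, which is L ⇒ W
n=9: can move to 2, which is L ⇒ W
n=10: can move to 3, which is L ⇒ W
n=11: moves to 7(W), 4(W); every one is W ⇒ L
n=12: moves to 8(W), 5(W); every one is W ⇒ L
n=13: moves to 9(W), 6(W); every one is W ⇒ L
n=14: moves to 10(W), 7(W); every one is W ⇒ L
n=15: can move to 11, which is L ⇒ W
n=16: can move to 12, which is L ⇒ W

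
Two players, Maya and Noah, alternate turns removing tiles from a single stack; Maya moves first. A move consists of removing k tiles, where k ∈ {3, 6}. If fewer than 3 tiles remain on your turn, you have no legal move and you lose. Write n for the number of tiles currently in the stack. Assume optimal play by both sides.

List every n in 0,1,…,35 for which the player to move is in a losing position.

0, 1, 2, 9, 10, 11, 18, 19, 20, 27, 28, 29

Positions with no move are L. A position that does have a move is losing for the player to move precisely when every available move leads to a winning position for the opponent. Fill in the labels:
n=0: no move → L
n=1: no move → L
n=2: no move → L
n=3: →0(L), so W
n=4: →1(L), so W
n=5: →2(L), so W
n=6: →0(L), so W
n=7: →1(L), so W
n=8: →2(L), so W
n=9: →6(W), 3(W) — all W, so L
n=10: →7(W), 4(W) — all W, so L
n=11: →8(W), 5(W) — all W, so L
n=12: →9(L), so W
n=13: →10(L), so W
n=14: →11(L), so W
n=15: →9(L), so W
n=16: →10(L), so W
n=17: →11(L), so W
n=18: →15(W), 12(W) — all W, so L
n=19: →16(W), 13(W) — all W, so L
n=20: →17(W), 14(W) — all W, so L
n=21: →18(L), so W
n=22: →19(L), so W
n=23: →20(L), so W
n=24: →18(L), so W
n=25: →19(L), so W
n=26: →20(L), so W
n=27: →24(W), 21(W) — all W, so L
n=28: →25(W), 22(W) — all W, so L
n=29: →26(W), 23(W) — all W, so L
n=30: →27(L), so W
n=31: →28(L), so W
n=32: →29(L), so W
n=33: →27(L), so W
n=34: →28(L), so W
n=35: →29(L), so W
The losing starting values of n are exactly the entries labelled L in this table (12 of them).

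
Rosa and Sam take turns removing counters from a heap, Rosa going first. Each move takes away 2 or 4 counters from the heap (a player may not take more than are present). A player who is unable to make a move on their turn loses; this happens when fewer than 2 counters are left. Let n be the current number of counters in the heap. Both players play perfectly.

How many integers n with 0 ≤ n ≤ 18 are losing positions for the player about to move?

Label each position W (a win for the player to move) or L (a loss). A position with no legal move is L; any other position is W exactly when some move reaches an L, and L when every move reaches a W.
n=0: no move → L
n=1: no move → L
n=2: reaches L-position 0 → W
n=3: reaches L-position 1 → W
n=4: reaches L-position 0 → W
n=5: reaches L-position 1 → W
n=6: only reaches 4(W), 2(W), all W → L
n=7: only reaches 5(W), 3(W), all W → L
n=8: reaches L-position 6 → W
n=9: reaches L-position 7 → W
n=10: reaches L-position 6 → W
n=11: reaches L-position 7 → W
n=12: only reaches 10(W), 8(W), all W → L
n=13: only reaches 11(W), 9(W), all W → L
n=14: reaches L-position 12 → W
n=15: reaches L-position 13 → W
n=16: reaches L-position 12 → W
n=17: reaches L-position 13 → W
n=18: only reaches 16(W), 14(W), all W → L
L entries with 0 ≤ n ≤ 18: n = 0, 1, 6, 7, 12, 13, 18; that makes 7.

7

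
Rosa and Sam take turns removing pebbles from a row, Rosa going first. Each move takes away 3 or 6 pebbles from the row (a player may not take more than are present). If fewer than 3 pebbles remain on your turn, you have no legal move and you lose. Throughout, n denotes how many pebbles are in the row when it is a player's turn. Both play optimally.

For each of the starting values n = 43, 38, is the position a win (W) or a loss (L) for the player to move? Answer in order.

43: W, 38: L

Use the standard recursion: the mover loses at a terminal position; elsewhere, the mover wins exactly when some move hands the opponent an L position.
n=0: no move → L
n=1: no move → L
n=2: no move → L
n=3: reaches L-position 0 → W
n=4: reaches L-position 1 → W
n=5: reaches L-position 2 → W
n=6: reaches L-position 0 → W
n=7: reaches L-position 1 → W
n=8: reaches L-position 2 → W
n=9: only reaches 6(W), 3(W), all W → L
n=10: only reaches 7(W), 4(W), all W → L
n=11: only reaches 8(W), 5(W), all W → L
n=12: reaches L-position 9 → W
n=13: reaches L-position 10 → W
n=14: reaches L-position 11 → W
n=15: reaches L-position 9 → W
n=16: reaches L-position 10 → W
n=17: reaches L-position 11 → W
n=18: only reaches 15(W), 12(W), all W → L
n=19: only reaches 16(W), 13(W), all W → L
n=20: only reaches 17(W), 14(W), all W → L
n=21: reaches L-position 18 → W
n=22: reaches L-position 19 → W
n=23: reaches L-position 20 → W
n=24: reaches L-position 18 → W
n=25: reaches L-position 19 → W
n=26: reaches L-position 20 → W
n=27: only reaches 24(W), 21(W), all W → L
n=28: only reaches 25(W), 22(W), all W → L
n=29: only reaches 26(W), 23(W), all W → L
n=30: reaches L-position 27 → W
n=31: reaches L-position 28 → W
n=32: reaches L-position 29 → W
n=33: reaches L-position 27 → W
n=34: reaches L-position 28 → W
n=35: reaches L-position 29 → W
n=36: only reaches 33(W), 30(W), all W → L
n=37: only reaches 34(W), 31(W), all W → L
n=38: only reaches 35(W), 32(W), all W → L
n=39: reaches L-position 36 → W
n=40: reaches L-position 37 → W
n=41: reaches L-position 38 → W
n=42: reaches L-position 36 → W
n=43: reaches L-position 37 → W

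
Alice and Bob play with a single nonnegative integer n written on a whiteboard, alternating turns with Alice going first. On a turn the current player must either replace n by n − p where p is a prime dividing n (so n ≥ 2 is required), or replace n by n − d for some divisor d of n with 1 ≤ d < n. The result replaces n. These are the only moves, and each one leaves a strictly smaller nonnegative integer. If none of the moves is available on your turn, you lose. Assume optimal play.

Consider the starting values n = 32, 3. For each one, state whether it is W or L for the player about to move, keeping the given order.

Compute win/loss labels from the base case upward. A position with no move is L. Any other position is W if it can reach an L in one move, else L.
n=0: no move → L
n=1: no move → L
n=2: →0(L), so W
n=3: →0(L), so W
n=4: →2(W), 3(W) — all W, so L
n=5: →0(L), so W
n=6: →4(L), so W
n=7: →0(L), so W
n=8: →4(L), so W
n=9: →6(W), 8(W) — all W, so L
n=10: →9(L), so W
n=11: →0(L), so W
n=12: →9(L), so W
n=13: →0(L), so W
n=14: →7(W), 12(W), 13(W) — all W, so L
n=15: →14(L), so W
n=16: →14(L), so W
n=17: →0(L), so W
n=18: →9(L), so W
n=19: →0(L), so W
n=20: →10(W), 15(W), 16(W), 18(W), 19(W) — all W, so L
n=21: →14(L), so W
n=22: →20(L), so W
n=23: →0(L), so W
n=24: →20(L), so W
n=25: →20(L), so W
n=26: →13(W), 24(W), 25(W) — all W, so L
n=27: →26(L), so W
n=28: →14(L), so W
n=29: →0(L), so W
n=30: →20(L), so W
n=31: →0(L), so W
n=32: →16(W), 24(W), 28(W), 30(W), 31(W) — all W, so L

32: L, 3: W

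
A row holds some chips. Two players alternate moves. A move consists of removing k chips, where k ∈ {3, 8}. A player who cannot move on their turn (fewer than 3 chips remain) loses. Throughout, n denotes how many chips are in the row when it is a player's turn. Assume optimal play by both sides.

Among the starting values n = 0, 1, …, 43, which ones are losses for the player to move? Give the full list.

Classify positions by backward induction: terminal positions (no move available) are L. From any other position, the mover wins iff some move reaches an L.
n=0: no move → L
n=1: no move → L
n=2: no move → L
n=3: →0(L), so W
n=4: →1(L), so W
n=5: →2(L), so W
n=6: →3(W) only, which is W, so L
n=7: →4(W) only, which is W, so L
n=8: →0(L), so W
n=9: →6(L), so W
n=10: →7(L), so W
n=11: →8(W), 3(W) — all W, so L
n=12: →9(W), 4(W) — all W, so L
n=13: →10(W), 5(W) — all W, so L
n=14: →11(L), so W
n=15: →12(L), so W
n=16: →13(L), so W
n=17: →14(W), 9(W) — all W, so L
n=18: →15(W), 10(W) — all W, so L
n=19: →11(L), so W
n=20: →17(L), so W
n=21: →18(L), so W
n=22: →19(W), 14(W) — all W, so L
n=23: →20(W), 15(W) — all W, so L
n=24: →21(W), 16(W) — all W, so L
n=25: →22(L), so W
n=26: →23(L), so W
n=27: →24(L), so W
n=28: →25(W), 20(W) — all W, so L
n=29: →26(W), 21(W) — all W, so L
n=30: →22(L), so W
n=31: →28(L), so W
n=32: →29(L), so W
n=33: →30(W), 25(W) — all W, so L
n=34: →31(W), 26(W) — all W, so L
n=35: →32(W), 27(W) — all W, so L
n=36: →33(L), so W
n=37: →34(L), so W
n=38: →35(L), so W
n=39: →36(W), 31(W) — all W, so L
n=40: →37(W), 32(W) — all W, so L
n=41: →33(L), so W
n=42: →39(L), so W
n=43: →40(L), so W
The losing starting values of n are exactly the entries labelled L in this table (20 of them).

0, 1, 2, 6, 7, 11, 12, 13, 17, 18, 22, 23, 24, 28, 29, 33, 34, 35, 39, 40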